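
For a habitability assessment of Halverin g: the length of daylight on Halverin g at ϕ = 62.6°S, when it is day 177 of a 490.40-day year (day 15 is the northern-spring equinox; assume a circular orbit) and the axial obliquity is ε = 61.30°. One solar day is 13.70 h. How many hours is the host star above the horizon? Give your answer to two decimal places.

Solar longitude: L_s = 360° × (177 − 15)/490.40 = 118.923°.
sin δ = sin 61.30° × sin 118.923° = 0.76774, so δ = +50.151°.
cos h₀ = −tan ϕ · tan δ = 2.3115 ≥ 1, so the host star never rises (polar night) and h₀ = 0.
Daylight = 2h₀/(2π) × 13.70 h = (0.0000/π) × 13.70 = 0.00 h.

0.00 h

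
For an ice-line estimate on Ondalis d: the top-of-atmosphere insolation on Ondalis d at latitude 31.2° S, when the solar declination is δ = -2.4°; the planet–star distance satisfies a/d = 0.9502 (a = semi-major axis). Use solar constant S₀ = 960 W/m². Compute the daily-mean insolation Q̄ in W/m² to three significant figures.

Q̄ ≈ 245 W/m²

cos H₀ = −tan(-31.2°) tan(-2.400°) = -0.0254, H₀ = 1.5962 rad.
Bracket: H₀ sin φ sin δ + cos φ cos δ sin H₀ = 1.5962×-0.51803×-0.04188 + 0.85536×0.99912×0.99968 = 0.034630 + 0.854334 = 0.888964.
Inverse-square distance factor (a/d)² = 0.9502² = 0.902880.
Q̄ = (S₀/π) × 0.902880 × [bracket] = (960/π) × 0.902880 × 0.888964 = 245.3 W/m².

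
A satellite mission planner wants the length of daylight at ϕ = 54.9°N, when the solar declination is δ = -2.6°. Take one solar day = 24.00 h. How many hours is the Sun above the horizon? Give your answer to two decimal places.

cos h₀ = −tan ϕ · tan δ = −tan(+54.9°) × tan(-2.600°) = 0.0646, so h₀ = 1.5061 rad = 86.30°.
Daylight = 2h₀/(2π) × 24.00 h = (1.5061/π) × 24.00 = 11.51 h.

11.51 h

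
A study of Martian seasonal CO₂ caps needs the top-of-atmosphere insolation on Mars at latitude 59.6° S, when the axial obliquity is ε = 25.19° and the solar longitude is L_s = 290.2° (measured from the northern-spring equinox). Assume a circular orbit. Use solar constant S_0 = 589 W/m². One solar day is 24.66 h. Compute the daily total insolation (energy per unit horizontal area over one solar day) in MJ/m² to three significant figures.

19.0 MJ/m²

Solar declination: sin δ = sin ε · sin L_s = sin 25.19° × sin 290.2° = -0.39944, so δ = -23.543°.
cos h₀ = −tan(-59.6°) tan(-23.543°) = -0.7427, h₀ = 2.4078 rad.
Bracket: h₀ sin ϕ sin δ + cos ϕ cos δ sin h₀ = 2.4078×-0.86251×-0.39944 + 0.50603×0.91676×0.66968 = 0.829538 + 0.310670 = 1.140208.
Q̄ = (S_0/π) × [bracket] = (589/π) × 1.140208 = 213.77 W/m².
Daily total = Q̄ × 24.66 h × 3600 s/h = 213.77 × 24.66 × 3600 / 10⁶ = 18.98 MJ/m².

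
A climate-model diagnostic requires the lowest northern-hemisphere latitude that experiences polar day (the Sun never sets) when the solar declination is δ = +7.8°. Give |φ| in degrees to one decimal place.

|φ| = 82.2°

Polar day requires cos H₀ = −tan φ tan δ ≤ −1, i.e. tan φ tan δ ≥ 1.
The boundary is |tan φ| · |tan δ| = 1, so |φ| = 90° − |δ| = 90° − 7.8° = 82.2° in the northern hemisphere.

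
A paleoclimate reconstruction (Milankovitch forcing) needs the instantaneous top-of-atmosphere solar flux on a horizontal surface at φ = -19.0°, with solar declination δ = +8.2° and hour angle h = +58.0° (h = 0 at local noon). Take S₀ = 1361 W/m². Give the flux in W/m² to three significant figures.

612 W/m²

cos θ_z = sin φ sin δ + cos φ cos δ cos h = -0.046435 + 0.495926 = 0.449491.
Flux = S₀ · cos θ_z = 1361 × 0.449491 = 611.8 W/m².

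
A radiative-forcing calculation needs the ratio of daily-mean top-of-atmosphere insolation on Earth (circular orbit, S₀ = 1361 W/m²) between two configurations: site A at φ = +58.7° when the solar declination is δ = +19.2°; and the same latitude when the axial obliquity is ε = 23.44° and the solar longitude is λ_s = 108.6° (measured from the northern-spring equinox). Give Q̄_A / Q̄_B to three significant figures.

Q̄_A / Q̄_B ≈ 0.923

— Configuration A (φ=+58.7°):
cos H₀ = −tan(+58.7°) tan(+19.200°) = -0.5727, H₀ = 2.1807 rad.
Bracket: H₀ sin φ sin δ + cos φ cos δ sin H₀ = 2.1807×0.85446×0.32887 + 0.51952×0.94438×0.81973 = 0.612790 + 0.402179 = 1.014969.
Q̄ = (S₀/π) × [bracket] = (1361/π) × 1.014969 = 439.70 W/m².
— Configuration B (φ=+58.7°):
Solar declination: sin δ = sin ε · sin λ_s = sin 23.44° × sin 108.6° = 0.37701, so δ = +22.149°.
cos H₀ = −tan(+58.7°) tan(+22.149°) = -0.6695, H₀ = 2.3043 rad.
Bracket: H₀ sin φ sin δ + cos φ cos δ sin H₀ = 2.3043×0.85446×0.37701 + 0.51952×0.92621×0.74283 = 0.742307 + 0.357438 = 1.099745.
Q̄ = (S₀/π) × [bracket] = (1361/π) × 1.099745 = 476.43 W/m².
Ratio Q̄_A / Q̄_B = 439.70 / 476.43 = 0.9229.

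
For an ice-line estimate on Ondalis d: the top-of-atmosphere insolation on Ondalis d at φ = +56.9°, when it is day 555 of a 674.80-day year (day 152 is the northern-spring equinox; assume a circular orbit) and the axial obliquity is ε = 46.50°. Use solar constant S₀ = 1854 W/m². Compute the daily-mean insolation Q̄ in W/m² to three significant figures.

Q̄ ≈ 45.7 W/m²

Solar longitude: λ_s = 360° × (555 − 152)/674.80 = 214.997°.
sin δ = sin 46.50° × sin 214.997° = -0.41603, so δ = -24.584°.
cos H₀ = −tan(+56.9°) tan(-24.584°) = 0.7018, H₀ = 0.7929 rad.
Bracket: H₀ sin φ sin δ + cos φ cos δ sin H₀ = 0.7929×0.83772×-0.41603 + 0.54610×0.90935×0.71237 = -0.276339 + 0.353760 = 0.077421.
Q̄ = (S₀/π) × [bracket] = (1854/π) × 0.077421 = 45.69 W/m².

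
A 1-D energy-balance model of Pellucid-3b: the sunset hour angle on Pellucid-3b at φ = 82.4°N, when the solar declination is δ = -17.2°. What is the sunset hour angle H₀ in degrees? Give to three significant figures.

H₀ = 0.00°

cos H₀ = −tan φ · tan δ = 2.3200 ≥ 1, so the host star never rises (polar night) and H₀ = 0.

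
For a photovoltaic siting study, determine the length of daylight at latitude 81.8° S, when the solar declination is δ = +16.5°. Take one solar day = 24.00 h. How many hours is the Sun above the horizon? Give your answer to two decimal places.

0.00 h

cos h₀ = −tan ϕ · tan δ = 2.0556 ≥ 1, so the Sun never rises (polar night) and h₀ = 0.
Daylight = 2h₀/(2π) × 24.00 h = (0.0000/π) × 24.00 = 0.00 h.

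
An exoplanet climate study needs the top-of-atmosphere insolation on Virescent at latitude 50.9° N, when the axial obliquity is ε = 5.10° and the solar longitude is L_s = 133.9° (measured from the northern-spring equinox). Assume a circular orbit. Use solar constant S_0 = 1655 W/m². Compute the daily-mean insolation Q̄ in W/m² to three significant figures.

Solar declination: sin δ = sin ε · sin L_s = sin 5.10° × sin 133.9° = 0.06405, so δ = +3.672°.
cos h₀ = −tan(+50.9°) tan(+3.672°) = -0.0790, h₀ = 1.6499 rad.
Bracket: h₀ sin ϕ sin δ + cos ϕ cos δ sin h₀ = 1.6499×0.77605×0.06405 + 0.63068×0.99795×0.99688 = 0.082010 + 0.627423 = 0.709433.
Q̄ = (S_0/π) × [bracket] = (1655/π) × 0.709433 = 373.7 W/m².

Q̄ ≈ 374 W/m²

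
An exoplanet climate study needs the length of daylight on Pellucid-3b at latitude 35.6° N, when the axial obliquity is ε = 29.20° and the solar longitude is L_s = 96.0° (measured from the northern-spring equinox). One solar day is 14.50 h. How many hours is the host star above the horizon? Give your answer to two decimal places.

Solar declination: sin δ = sin ε · sin L_s = sin 29.20° × sin 96.0° = 0.48519, so δ = +29.025°.
cos h₀ = −tan ϕ · tan δ = −tan(+35.6°) × tan(+29.025°) = -0.3973, so h₀ = 1.9793 rad = 113.41°.
Daylight = 2h₀/(2π) × 14.50 h = (1.9793/π) × 14.50 = 9.14 h.

9.14 h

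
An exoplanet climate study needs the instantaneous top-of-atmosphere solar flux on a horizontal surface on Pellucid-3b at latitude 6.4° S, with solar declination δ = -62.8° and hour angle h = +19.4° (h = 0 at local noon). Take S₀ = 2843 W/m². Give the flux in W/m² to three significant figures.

cos θ_z = sin φ sin δ + cos φ cos δ cos h = 0.099142 + 0.428458 = 0.527600.
Flux = S₀ · cos θ_z = 2843 × 0.527600 = 1500 W/m².

1.50e+03 W/m²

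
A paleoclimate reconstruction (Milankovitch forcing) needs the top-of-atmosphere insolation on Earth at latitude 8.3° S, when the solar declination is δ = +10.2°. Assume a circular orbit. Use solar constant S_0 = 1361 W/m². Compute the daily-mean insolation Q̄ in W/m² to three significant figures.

cos h₀ = −tan(-8.3°) tan(+10.200°) = 0.0262, h₀ = 1.5445 rad.
Bracket: h₀ sin ϕ sin δ + cos ϕ cos δ sin h₀ = 1.5445×-0.14436×0.17708 + 0.98953×0.98420×0.99966 = -0.039482 + 0.973564 = 0.934082.
Q̄ = (S_0/π) × [bracket] = (1361/π) × 0.934082 = 404.7 W/m².

Q̄ ≈ 405 W/m²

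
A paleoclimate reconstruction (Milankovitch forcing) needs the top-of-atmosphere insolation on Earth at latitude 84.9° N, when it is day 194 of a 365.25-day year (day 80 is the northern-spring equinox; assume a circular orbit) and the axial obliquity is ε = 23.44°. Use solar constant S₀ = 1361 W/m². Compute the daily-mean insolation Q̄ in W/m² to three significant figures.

Q̄ ≈ 499 W/m²

Solar longitude: λ_s = 360° × (194 − 80)/365.25 = 112.361°.
sin δ = sin 23.44° × sin 112.361° = 0.36788, so δ = +21.585°.
cos H₀ = −tan(+84.9°) tan(+21.585°) = -4.4328 ≤ −1 ⇒ polar day, H₀ = π.
Bracket: H₀ sin φ sin δ + cos φ cos δ sin H₀ = 3.1416×0.99604×0.36788 + 0.08889×0.92987×0.00000 = 1.151155 + 0.000000 = 1.151155.
Q̄ = (S₀/π) × [bracket] = (1361/π) × 1.151155 = 498.7 W/m².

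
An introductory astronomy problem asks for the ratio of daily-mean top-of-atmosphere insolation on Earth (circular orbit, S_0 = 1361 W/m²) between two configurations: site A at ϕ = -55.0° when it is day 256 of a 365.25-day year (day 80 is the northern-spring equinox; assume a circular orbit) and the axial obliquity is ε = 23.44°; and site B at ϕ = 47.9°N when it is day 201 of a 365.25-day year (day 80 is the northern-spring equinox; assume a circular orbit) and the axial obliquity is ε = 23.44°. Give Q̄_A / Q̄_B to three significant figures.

— Configuration A (ϕ=-55.0°):
Solar longitude: L_s = 360° × (256 − 80)/365.25 = 173.470°.
sin δ = sin 23.44° × sin 173.470° = 0.04524, so δ = +2.593°.
cos h₀ = −tan(-55.0°) tan(+2.593°) = 0.0647, h₀ = 1.5061 rad.
Bracket: h₀ sin ϕ sin δ + cos ϕ cos δ sin h₀ = 1.5061×-0.81915×0.04524 + 0.57358×0.99898×0.99791 = -0.055814 + 0.571797 = 0.515983.
Q̄ = (S_0/π) × [bracket] = (1361/π) × 0.515983 = 223.53 W/m².
— Configuration B (ϕ=+47.9°):
Solar longitude: L_s = 360° × (201 − 80)/365.25 = 119.261°.
sin δ = sin 23.44° × sin 119.261° = 0.34703, so δ = +20.306°.
cos h₀ = −tan(+47.9°) tan(+20.306°) = -0.4095, h₀ = 1.9927 rad.
Bracket: h₀ sin ϕ sin δ + cos ϕ cos δ sin h₀ = 1.9927×0.74198×0.34703 + 0.67043×0.93785×0.91230 = 0.513099 + 0.573620 = 1.086719.
Q̄ = (S_0/π) × [bracket] = (1361/π) × 1.086719 = 470.79 W/m².
Ratio Q̄_A / Q̄_B = 223.53 / 470.79 = 0.4748.

Q̄_A / Q̄_B ≈ 0.475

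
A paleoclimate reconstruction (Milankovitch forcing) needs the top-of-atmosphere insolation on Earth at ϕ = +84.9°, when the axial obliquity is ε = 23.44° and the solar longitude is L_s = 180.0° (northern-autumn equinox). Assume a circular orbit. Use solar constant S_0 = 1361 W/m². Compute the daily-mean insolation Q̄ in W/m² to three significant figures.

Solar declination: sin δ = sin ε · sin L_s = sin 23.44° × sin 180.0° = 0.00000, so δ = +0.000°.
cos h₀ = −tan(+84.9°) tan(+0.000°) = -0.0000, h₀ = 1.5708 rad.
Bracket: h₀ sin ϕ sin δ + cos ϕ cos δ sin h₀ = 1.5708×0.99604×0.00000 + 0.08889×1.00000×1.00000 = 0.000000 + 0.088890 = 0.088890.
Q̄ = (S_0/π) × [bracket] = (1361/π) × 0.088890 = 38.51 W/m².

Q̄ ≈ 38.5 W/m²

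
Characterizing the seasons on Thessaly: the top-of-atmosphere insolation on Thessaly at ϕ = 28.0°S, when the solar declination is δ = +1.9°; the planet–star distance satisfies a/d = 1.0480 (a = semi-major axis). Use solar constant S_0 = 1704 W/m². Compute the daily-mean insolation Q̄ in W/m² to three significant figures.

Q̄ ≈ 511 W/m²

cos h₀ = −tan(-28.0°) tan(+1.900°) = 0.0176, h₀ = 1.5532 rad.
Bracket: h₀ sin ϕ sin δ + cos ϕ cos δ sin h₀ = 1.5532×-0.46947×0.03316 + 0.88295×0.99945×0.99984 = -0.024180 + 0.882323 = 0.858143.
Inverse-square distance factor (a/d)² = 1.0480² = 1.098304.
Q̄ = (S_0/π) × 1.098304 × [bracket] = (1704/π) × 1.098304 × 0.858143 = 511.2 W/m².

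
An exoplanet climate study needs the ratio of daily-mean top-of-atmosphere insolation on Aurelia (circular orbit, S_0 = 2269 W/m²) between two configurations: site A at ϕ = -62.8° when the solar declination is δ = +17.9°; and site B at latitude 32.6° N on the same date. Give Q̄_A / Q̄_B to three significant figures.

— Configuration A (ϕ=-62.8°):
cos h₀ = −tan(-62.8°) tan(+17.900°) = 0.6285, h₀ = 0.8912 rad.
Bracket: h₀ sin ϕ sin δ + cos ϕ cos δ sin h₀ = 0.8912×-0.88942×0.30736 + 0.45710×0.95159×0.77783 = -0.243629 + 0.338334 = 0.094705.
Q̄ = (S_0/π) × [bracket] = (2269/π) × 0.094705 = 68.400 W/m².
— Configuration B (ϕ=+32.6°):
cos h₀ = −tan(+32.6°) tan(+17.900°) = -0.2066, h₀ = 1.7789 rad.
Bracket: h₀ sin ϕ sin δ + cos ϕ cos δ sin h₀ = 1.7789×0.53877×0.30736 + 0.84245×0.95159×0.97843 = 0.294579 + 0.784375 = 1.078954.
Q̄ = (S_0/π) × [bracket] = (2269/π) × 1.078954 = 779.27 W/m².
Ratio Q̄_A / Q̄_B = 68.400 / 779.27 = 0.08777.

Q̄_A / Q̄_B ≈ 0.0878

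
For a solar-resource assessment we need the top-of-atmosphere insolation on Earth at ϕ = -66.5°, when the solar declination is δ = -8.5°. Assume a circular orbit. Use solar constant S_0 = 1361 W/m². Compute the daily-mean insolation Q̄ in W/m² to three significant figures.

Q̄ ≈ 273 W/m²

cos h₀ = −tan(-66.5°) tan(-8.500°) = -0.3437, h₀ = 1.9217 rad.
Bracket: h₀ sin ϕ sin δ + cos ϕ cos δ sin h₀ = 1.9217×-0.91706×-0.14781 + 0.39875×0.98902×0.93907 = 0.260488 + 0.370343 = 0.630831.
Q̄ = (S_0/π) × [bracket] = (1361/π) × 0.630831 = 273.3 W/m².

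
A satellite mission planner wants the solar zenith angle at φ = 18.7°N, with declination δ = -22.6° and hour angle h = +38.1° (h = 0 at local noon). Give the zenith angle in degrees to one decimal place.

cos θ_z = sin φ sin δ + cos φ cos δ cos h = -0.123210 + 0.688154 = 0.564944.
θ_z = arccos(0.564944) = 55.6°.

θ_z = 55.6°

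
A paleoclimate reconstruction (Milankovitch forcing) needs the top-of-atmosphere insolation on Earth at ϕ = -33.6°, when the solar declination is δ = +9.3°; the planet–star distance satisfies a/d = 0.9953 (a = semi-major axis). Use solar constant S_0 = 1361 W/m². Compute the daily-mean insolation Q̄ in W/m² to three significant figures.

cos h₀ = −tan(-33.6°) tan(+9.300°) = 0.1088, h₀ = 1.4618 rad.
Bracket: h₀ sin ϕ sin δ + cos ϕ cos δ sin h₀ = 1.4618×-0.55339×0.16160 + 0.83292×0.98686×0.99406 = -0.130726 + 0.817093 = 0.686367.
Inverse-square distance factor (a/d)² = 0.9953² = 0.990622.
Q̄ = (S_0/π) × 0.990622 × [bracket] = (1361/π) × 0.990622 × 0.686367 = 294.6 W/m².

Q̄ ≈ 295 W/m²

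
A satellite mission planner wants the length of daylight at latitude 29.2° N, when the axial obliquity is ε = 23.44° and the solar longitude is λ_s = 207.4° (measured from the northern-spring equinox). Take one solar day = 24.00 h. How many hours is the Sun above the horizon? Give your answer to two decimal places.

Solar declination: sin δ = sin ε · sin λ_s = sin 23.44° × sin 207.4° = -0.18306, so δ = -10.548°.
cos H₀ = −tan φ · tan δ = −tan(+29.2°) × tan(-10.548°) = 0.1041, so H₀ = 1.4665 rad = 84.03°.
Daylight = 2H₀/(2π) × 24.00 h = (1.4665/π) × 24.00 = 11.20 h.

11.20 h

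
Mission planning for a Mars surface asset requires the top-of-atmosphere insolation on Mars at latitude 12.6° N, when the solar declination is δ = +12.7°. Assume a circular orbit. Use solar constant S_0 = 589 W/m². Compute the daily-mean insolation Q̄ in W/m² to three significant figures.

Q̄ ≈ 193 W/m²

cos h₀ = −tan(+12.6°) tan(+12.700°) = -0.0504, h₀ = 1.6212 rad.
Bracket: h₀ sin ϕ sin δ + cos ϕ cos δ sin h₀ = 1.6212×0.21814×0.21985 + 0.97592×0.97553×0.99873 = 0.077750 + 0.950830 = 1.028580.
Q̄ = (S_0/π) × [bracket] = (589/π) × 1.028580 = 192.8 W/m².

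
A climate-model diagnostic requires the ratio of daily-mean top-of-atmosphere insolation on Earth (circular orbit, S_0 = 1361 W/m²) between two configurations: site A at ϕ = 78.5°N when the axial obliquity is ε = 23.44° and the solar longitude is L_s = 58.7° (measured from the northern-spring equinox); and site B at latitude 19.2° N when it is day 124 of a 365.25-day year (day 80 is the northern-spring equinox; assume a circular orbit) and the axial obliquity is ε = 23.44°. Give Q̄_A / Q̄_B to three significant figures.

— Configuration A (ϕ=+78.5°):
Solar declination: sin δ = sin ε · sin L_s = sin 23.44° × sin 58.7° = 0.33989, so δ = +19.870°.
cos h₀ = −tan(+78.5°) tan(+19.870°) = -1.7764 ≤ −1 ⇒ polar day, h₀ = π.
Bracket: h₀ sin ϕ sin δ + cos ϕ cos δ sin h₀ = 3.1416×0.97992×0.33989 + 0.19937×0.94046×0.00000 = 1.046357 + 0.000000 = 1.046357.
Q̄ = (S_0/π) × [bracket] = (1361/π) × 1.046357 = 453.30 W/m².
— Configuration B (ϕ=+19.2°):
Solar longitude: L_s = 360° × (124 − 80)/365.25 = 43.368°.
sin δ = sin 23.44° × sin 43.368° = 0.27315, so δ = +15.852°.
cos h₀ = −tan(+19.2°) tan(+15.852°) = -0.0989, h₀ = 1.6698 rad.
Bracket: h₀ sin ϕ sin δ + cos ϕ cos δ sin h₀ = 1.6698×0.32887×0.27315 + 0.94438×0.96197×0.99510 = 0.150000 + 0.904014 = 1.054014.
Q̄ = (S_0/π) × [bracket] = (1361/π) × 1.054014 = 456.62 W/m².
Ratio Q̄_A / Q̄_B = 453.30 / 456.62 = 0.9927.

Q̄_A / Q̄_B ≈ 0.993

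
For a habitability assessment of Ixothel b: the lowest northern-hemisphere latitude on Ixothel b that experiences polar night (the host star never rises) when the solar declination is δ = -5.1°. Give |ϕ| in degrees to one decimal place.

Polar night requires cos h₀ = −tan ϕ tan δ ≥ 1, i.e. tan ϕ tan δ ≤ −1.
The boundary is |tan ϕ| · |tan δ| = 1, so |ϕ| = 90° − |δ| = 90° − 5.1° = 84.9° in the northern hemisphere.

|ϕ| = 84.9°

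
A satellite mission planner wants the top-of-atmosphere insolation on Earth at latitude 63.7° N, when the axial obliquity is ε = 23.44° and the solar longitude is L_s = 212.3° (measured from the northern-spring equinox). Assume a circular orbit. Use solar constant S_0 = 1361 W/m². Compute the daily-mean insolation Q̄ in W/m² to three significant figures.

Q̄ ≈ 76.4 W/m²

Solar declination: sin δ = sin ε · sin L_s = sin 23.44° × sin 212.3° = -0.21256, so δ = -12.272°.
cos h₀ = −tan(+63.7°) tan(-12.272°) = 0.4401, h₀ = 1.1150 rad.
Bracket: h₀ sin ϕ sin δ + cos ϕ cos δ sin h₀ = 1.1150×0.89649×-0.21256 + 0.44307×0.97715×0.89793 = -0.212472 + 0.388755 = 0.176283.
Q̄ = (S_0/π) × [bracket] = (1361/π) × 0.176283 = 76.37 W/m².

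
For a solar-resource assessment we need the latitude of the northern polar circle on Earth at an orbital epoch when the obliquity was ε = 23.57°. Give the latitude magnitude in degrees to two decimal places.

66.43°

The polar circle is the lowest latitude that experiences at least one full rotation of continuous daylight at the northern-summer solstice; it lies at |ϕ| = 90° − ε = 90° − 23.57° = 66.43°.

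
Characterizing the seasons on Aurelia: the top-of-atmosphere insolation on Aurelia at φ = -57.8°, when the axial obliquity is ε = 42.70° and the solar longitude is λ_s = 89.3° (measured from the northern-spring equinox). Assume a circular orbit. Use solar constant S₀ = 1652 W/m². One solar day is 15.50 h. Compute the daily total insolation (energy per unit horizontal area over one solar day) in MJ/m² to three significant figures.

Solar declination: sin δ = sin ε · sin λ_s = sin 42.70° × sin 89.3° = 0.67811, so δ = +42.696°.
cos H₀ = −tan(-57.8°) tan(+42.696°) = 1.4651 ≥ 1 ⇒ polar night, H₀ = 0 and Q̄ = 0.
Daily total = Q̄ × 15.50 h × 3600 s/h = 0.00 MJ/m².

0.00 MJ/m²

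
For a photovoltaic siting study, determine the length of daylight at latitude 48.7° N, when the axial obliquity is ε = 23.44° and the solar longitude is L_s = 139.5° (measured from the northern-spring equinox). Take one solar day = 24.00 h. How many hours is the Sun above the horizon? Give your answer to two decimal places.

Solar declination: sin δ = sin ε · sin L_s = sin 23.44° × sin 139.5° = 0.25834, so δ = +14.972°.
cos h₀ = −tan ϕ · tan δ = −tan(+48.7°) × tan(+14.972°) = -0.3044, so h₀ = 1.8801 rad = 107.72°.
Daylight = 2h₀/(2π) × 24.00 h = (1.8801/π) × 24.00 = 14.36 h.

14.36 h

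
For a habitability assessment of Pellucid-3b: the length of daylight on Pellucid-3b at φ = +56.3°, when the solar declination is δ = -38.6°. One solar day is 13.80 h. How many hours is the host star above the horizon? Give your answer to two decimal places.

0.00 h

cos H₀ = −tan φ · tan δ = 1.1970 ≥ 1, so the host star never rises (polar night) and H₀ = 0.
Daylight = 2H₀/(2π) × 13.80 h = (0.0000/π) × 13.80 = 0.00 h.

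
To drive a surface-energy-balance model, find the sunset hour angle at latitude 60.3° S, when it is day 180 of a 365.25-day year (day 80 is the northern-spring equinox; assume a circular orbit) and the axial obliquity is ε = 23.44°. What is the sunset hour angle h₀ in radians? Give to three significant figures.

h₀ = 0.723 rad

Solar longitude: L_s = 360° × (180 − 80)/365.25 = 98.563°.
sin δ = sin 23.44° × sin 98.563° = 0.39335, so δ = +23.163°.
cos h₀ = −tan ϕ · tan δ = −tan(-60.3°) × tan(+23.163°) = 0.7501, so h₀ = 0.7226 rad = 41.40°.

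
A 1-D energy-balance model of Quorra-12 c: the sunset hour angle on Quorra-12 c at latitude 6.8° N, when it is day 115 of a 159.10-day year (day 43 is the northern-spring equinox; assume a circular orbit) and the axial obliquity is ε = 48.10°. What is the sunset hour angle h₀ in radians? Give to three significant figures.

h₀ = 1.60 rad

Solar longitude: L_s = 360° × (115 − 43)/159.10 = 162.916°.
sin δ = sin 48.10° × sin 162.916° = 0.21865, so δ = +12.630°.
cos h₀ = −tan ϕ · tan δ = −tan(+6.8°) × tan(+12.630°) = -0.0267, so h₀ = 1.5975 rad = 91.53°.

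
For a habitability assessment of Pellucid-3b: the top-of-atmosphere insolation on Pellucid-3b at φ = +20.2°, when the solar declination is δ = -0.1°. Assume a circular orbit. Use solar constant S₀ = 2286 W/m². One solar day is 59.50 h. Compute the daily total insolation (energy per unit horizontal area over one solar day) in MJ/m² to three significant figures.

146 MJ/m²

cos H₀ = −tan(+20.2°) tan(-0.100°) = 0.0006, H₀ = 1.5702 rad.
Bracket: H₀ sin φ sin δ + cos φ cos δ sin H₀ = 1.5702×0.34530×-0.00175 + 0.93849×1.00000×1.00000 = -0.000949 + 0.938490 = 0.937541.
Q̄ = (S₀/π) × [bracket] = (2286/π) × 0.937541 = 682.21 W/m².
Daily total = Q̄ × 59.50 h × 3600 s/h = 682.21 × 59.50 × 3600 / 10⁶ = 146.1 MJ/m².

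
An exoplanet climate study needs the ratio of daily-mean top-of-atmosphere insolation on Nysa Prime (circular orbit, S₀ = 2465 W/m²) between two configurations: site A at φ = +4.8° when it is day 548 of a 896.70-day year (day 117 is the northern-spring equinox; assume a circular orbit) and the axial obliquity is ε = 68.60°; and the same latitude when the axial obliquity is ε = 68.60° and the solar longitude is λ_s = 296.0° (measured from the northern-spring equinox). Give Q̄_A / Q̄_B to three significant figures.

Q̄_A / Q̄_B ≈ 2.28

— Configuration A (φ=+4.8°):
Solar longitude: λ_s = 360° × (548 − 117)/896.70 = 173.034°.
sin δ = sin 68.60° × sin 173.034° = 0.11291, so δ = +6.483°.
cos H₀ = −tan(+4.8°) tan(+6.483°) = -0.0095, H₀ = 1.5803 rad.
Bracket: H₀ sin φ sin δ + cos φ cos δ sin H₀ = 1.5803×0.08368×0.11291 + 0.99649×0.99361×0.99995 = 0.014931 + 0.990073 = 1.005004.
Q̄ = (S₀/π) × [bracket] = (2465/π) × 1.005004 = 788.56 W/m².
— Configuration B (φ=+4.8°):
Solar declination: sin δ = sin ε · sin λ_s = sin 68.60° × sin 296.0° = -0.83683, so δ = -56.807°.
cos H₀ = −tan(+4.8°) tan(-56.807°) = 0.1284, H₀ = 1.4421 rad.
Bracket: H₀ sin φ sin δ + cos φ cos δ sin H₀ = 1.4421×0.08368×-0.83683 + 0.99649×0.54747×0.99173 = -0.100984 + 0.541037 = 0.440053.
Q̄ = (S₀/π) × [bracket] = (2465/π) × 0.440053 = 345.28 W/m².
Ratio Q̄_A / Q̄_B = 788.56 / 345.28 = 2.284.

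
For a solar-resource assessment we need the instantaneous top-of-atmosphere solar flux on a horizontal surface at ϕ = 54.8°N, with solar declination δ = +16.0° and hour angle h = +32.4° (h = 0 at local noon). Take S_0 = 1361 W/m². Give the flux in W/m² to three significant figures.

cos θ_z = sin ϕ sin δ + cos ϕ cos δ cos h = 0.225236 + 0.467844 = 0.693080.
Flux = S_0 · cos θ_z = 1361 × 0.693080 = 943.3 W/m².

943 W/m²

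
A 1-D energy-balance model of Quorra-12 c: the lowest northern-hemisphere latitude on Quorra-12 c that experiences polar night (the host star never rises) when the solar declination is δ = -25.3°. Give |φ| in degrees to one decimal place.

|φ| = 64.7°

Polar night requires cos H₀ = −tan φ tan δ ≥ 1, i.e. tan φ tan δ ≤ −1.
The boundary is |tan φ| · |tan δ| = 1, so |φ| = 90° − |δ| = 90° − 25.3° = 64.7° in the northern hemisphere.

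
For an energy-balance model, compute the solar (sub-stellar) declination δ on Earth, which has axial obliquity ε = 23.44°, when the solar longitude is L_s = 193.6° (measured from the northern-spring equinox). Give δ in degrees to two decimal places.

δ = -5.37°

sin δ = sin ε · sin L_s = sin 23.44° × sin 193.6° = -0.093537.
δ = arcsin(-0.093537) = -5.37°.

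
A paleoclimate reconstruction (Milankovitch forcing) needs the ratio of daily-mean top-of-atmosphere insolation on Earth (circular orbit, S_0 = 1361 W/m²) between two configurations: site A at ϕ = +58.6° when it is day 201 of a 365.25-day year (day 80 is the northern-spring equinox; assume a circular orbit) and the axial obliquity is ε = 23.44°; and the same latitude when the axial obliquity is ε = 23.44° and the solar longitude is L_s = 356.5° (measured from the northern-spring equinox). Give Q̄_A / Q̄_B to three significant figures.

— Configuration A (ϕ=+58.6°):
Solar longitude: L_s = 360° × (201 − 80)/365.25 = 119.261°.
sin δ = sin 23.44° × sin 119.261° = 0.34703, so δ = +20.306°.
cos h₀ = −tan(+58.6°) tan(+20.306°) = -0.6062, h₀ = 2.2221 rad.
Bracket: h₀ sin ϕ sin δ + cos ϕ cos δ sin h₀ = 2.2221×0.85355×0.34703 + 0.52101×0.93785×0.79531 = 0.658203 + 0.388612 = 1.046815.
Q̄ = (S_0/π) × [bracket] = (1361/π) × 1.046815 = 453.50 W/m².
— Configuration B (ϕ=+58.6°):
Solar declination: sin δ = sin ε · sin L_s = sin 23.44° × sin 356.5° = -0.02428, so δ = -1.392°.
cos h₀ = −tan(+58.6°) tan(-1.392°) = 0.0398, h₀ = 1.5310 rad.
Bracket: h₀ sin ϕ sin δ + cos ϕ cos δ sin h₀ = 1.5310×0.85355×-0.02428 + 0.52101×0.99971×0.99921 = -0.031729 + 0.520447 = 0.488718.
Q̄ = (S_0/π) × [bracket] = (1361/π) × 0.488718 = 211.72 W/m².
Ratio Q̄_A / Q̄_B = 453.50 / 211.72 = 2.142.

Q̄_A / Q̄_B ≈ 2.14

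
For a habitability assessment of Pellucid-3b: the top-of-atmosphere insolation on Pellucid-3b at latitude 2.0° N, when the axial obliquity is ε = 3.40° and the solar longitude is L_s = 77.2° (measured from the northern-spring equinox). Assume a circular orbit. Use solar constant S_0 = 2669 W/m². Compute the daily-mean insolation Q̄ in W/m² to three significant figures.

Q̄ ≈ 850 W/m²

Solar declination: sin δ = sin ε · sin L_s = sin 3.40° × sin 77.2° = 0.05783, so δ = +3.315°.
cos h₀ = −tan(+2.0°) tan(+3.315°) = -0.0020, h₀ = 1.5728 rad.
Bracket: h₀ sin ϕ sin δ + cos ϕ cos δ sin h₀ = 1.5728×0.03490×0.05783 + 0.99939×0.99833×1.00000 = 0.003174 + 0.997721 = 1.000895.
Q̄ = (S_0/π) × [bracket] = (2669/π) × 1.000895 = 850.3 W/m².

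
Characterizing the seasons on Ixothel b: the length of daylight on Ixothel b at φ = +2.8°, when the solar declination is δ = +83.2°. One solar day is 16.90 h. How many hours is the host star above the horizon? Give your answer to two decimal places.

cos H₀ = −tan φ · tan δ = −tan(+2.8°) × tan(+83.200°) = -0.4102, so H₀ = 1.9934 rad = 114.21°.
Daylight = 2H₀/(2π) × 16.90 h = (1.9934/π) × 16.90 = 10.72 h.

10.72 h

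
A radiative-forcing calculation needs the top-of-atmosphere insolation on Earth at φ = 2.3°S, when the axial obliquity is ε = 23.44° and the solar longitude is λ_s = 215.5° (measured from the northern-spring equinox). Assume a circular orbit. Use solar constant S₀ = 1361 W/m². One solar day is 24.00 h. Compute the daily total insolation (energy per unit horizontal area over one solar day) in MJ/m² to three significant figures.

Solar declination: sin δ = sin ε · sin λ_s = sin 23.44° × sin 215.5° = -0.23100, so δ = -13.356°.
cos H₀ = −tan(-2.3°) tan(-13.356°) = -0.0095, H₀ = 1.5803 rad.
Bracket: H₀ sin φ sin δ + cos φ cos δ sin H₀ = 1.5803×-0.04013×-0.23100 + 0.99919×0.97295×0.99995 = 0.014649 + 0.972113 = 0.986762.
Q̄ = (S₀/π) × [bracket] = (1361/π) × 0.986762 = 427.48 W/m².
Daily total = Q̄ × 24.00 h × 3600 s/h = 427.48 × 24.00 × 3600 / 10⁶ = 36.93 MJ/m².

36.9 MJ/m²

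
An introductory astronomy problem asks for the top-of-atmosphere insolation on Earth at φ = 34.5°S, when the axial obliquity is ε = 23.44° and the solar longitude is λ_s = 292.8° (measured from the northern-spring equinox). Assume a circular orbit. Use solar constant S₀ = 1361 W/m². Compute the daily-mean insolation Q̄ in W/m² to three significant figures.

Q̄ ≈ 486 W/m²

Solar declination: sin δ = sin ε · sin λ_s = sin 23.44° × sin 292.8° = -0.36671, so δ = -21.513°.
cos H₀ = −tan(-34.5°) tan(-21.513°) = -0.2709, H₀ = 1.8451 rad.
Bracket: H₀ sin φ sin δ + cos φ cos δ sin H₀ = 1.8451×-0.56641×-0.36671 + 0.82413×0.93034×0.96261 = 0.383242 + 0.738053 = 1.121295.
Q̄ = (S₀/π) × [bracket] = (1361/π) × 1.121295 = 485.8 W/m².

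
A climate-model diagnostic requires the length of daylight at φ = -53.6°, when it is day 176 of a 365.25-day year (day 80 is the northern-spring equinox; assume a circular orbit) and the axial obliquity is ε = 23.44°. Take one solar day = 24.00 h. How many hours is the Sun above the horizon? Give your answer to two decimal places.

Solar longitude: λ_s = 360° × (176 − 80)/365.25 = 94.620°.
sin δ = sin 23.44° × sin 94.620° = 0.39650, so δ = +23.359°.
cos H₀ = −tan φ · tan δ = −tan(-53.6°) × tan(+23.359°) = 0.5858, so H₀ = 0.9449 rad = 54.14°.
Daylight = 2H₀/(2π) × 24.00 h = (0.9449/π) × 24.00 = 7.22 h.

7.22 h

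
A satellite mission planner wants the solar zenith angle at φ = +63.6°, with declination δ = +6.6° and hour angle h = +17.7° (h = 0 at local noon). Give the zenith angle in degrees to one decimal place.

cos θ_z = sin φ sin δ + cos φ cos δ cos h = 0.102951 + 0.420780 = 0.523731.
θ_z = arccos(0.523731) = 58.4°.

θ_z = 58.4°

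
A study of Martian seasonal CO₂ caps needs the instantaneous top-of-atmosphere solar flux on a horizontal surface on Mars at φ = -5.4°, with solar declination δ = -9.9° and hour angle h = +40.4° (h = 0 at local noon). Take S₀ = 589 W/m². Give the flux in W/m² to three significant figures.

cos θ_z = sin φ sin δ + cos φ cos δ cos h = 0.016180 + 0.746869 = 0.763049.
Flux = S₀ · cos θ_z = 589 × 0.763049 = 449.4 W/m².

449 W/m²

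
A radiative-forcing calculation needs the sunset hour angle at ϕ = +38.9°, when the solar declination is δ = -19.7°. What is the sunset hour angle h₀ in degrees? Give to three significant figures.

cos h₀ = −tan ϕ · tan δ = −tan(+38.9°) × tan(-19.700°) = 0.2889, so h₀ = 1.2777 rad = 73.21°.

h₀ = 73.2°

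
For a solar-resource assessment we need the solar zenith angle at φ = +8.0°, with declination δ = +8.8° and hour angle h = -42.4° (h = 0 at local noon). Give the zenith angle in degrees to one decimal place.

θ_z = 41.9°

cos θ_z = sin φ sin δ + cos φ cos δ cos h = 0.021292 + 0.722661 = 0.743953.
θ_z = arccos(0.743953) = 41.9°.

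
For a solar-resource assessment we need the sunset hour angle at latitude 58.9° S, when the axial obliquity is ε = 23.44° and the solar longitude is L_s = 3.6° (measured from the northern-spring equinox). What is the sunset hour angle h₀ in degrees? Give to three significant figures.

h₀ = 87.6°

Solar declination: sin δ = sin ε · sin L_s = sin 23.44° × sin 3.6° = 0.02498, so δ = +1.431°.
cos h₀ = −tan ϕ · tan δ = −tan(-58.9°) × tan(+1.431°) = 0.0414, so h₀ = 1.5294 rad = 87.63°.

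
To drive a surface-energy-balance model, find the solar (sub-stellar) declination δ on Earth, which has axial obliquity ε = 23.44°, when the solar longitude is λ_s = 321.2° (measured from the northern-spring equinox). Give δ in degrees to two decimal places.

sin δ = sin ε · sin λ_s = sin 23.44° × sin 321.2° = -0.249256.
δ = arcsin(-0.249256) = -14.43°.

δ = -14.43°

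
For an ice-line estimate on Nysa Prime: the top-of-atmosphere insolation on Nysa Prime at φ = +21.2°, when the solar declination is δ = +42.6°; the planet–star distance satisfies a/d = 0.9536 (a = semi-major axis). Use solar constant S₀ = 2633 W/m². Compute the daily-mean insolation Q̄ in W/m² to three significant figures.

cos H₀ = −tan(+21.2°) tan(+42.600°) = -0.3567, H₀ = 1.9355 rad.
Bracket: H₀ sin φ sin δ + cos φ cos δ sin H₀ = 1.9355×0.36162×0.67688 + 0.93232×0.73610×0.93423 = 0.473759 + 0.641144 = 1.114903.
Inverse-square distance factor (a/d)² = 0.9536² = 0.909353.
Q̄ = (S₀/π) × 0.909353 × [bracket] = (2633/π) × 0.909353 × 1.114903 = 849.7 W/m².

Q̄ ≈ 850 W/m²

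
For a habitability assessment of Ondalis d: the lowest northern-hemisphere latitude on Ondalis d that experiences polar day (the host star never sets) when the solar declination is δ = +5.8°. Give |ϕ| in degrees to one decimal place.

|ϕ| = 84.2°

Polar day requires cos h₀ = −tan ϕ tan δ ≤ −1, i.e. tan ϕ tan δ ≥ 1.
The boundary is |tan ϕ| · |tan δ| = 1, so |ϕ| = 90° − |δ| = 90° − 5.8° = 84.2° in the northern hemisphere.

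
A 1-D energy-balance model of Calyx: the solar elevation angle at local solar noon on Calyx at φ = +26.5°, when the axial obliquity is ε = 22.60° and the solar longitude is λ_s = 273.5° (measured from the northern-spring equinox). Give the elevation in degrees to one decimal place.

40.9°

Solar declination: sin δ = sin ε · sin λ_s = sin 22.60° × sin 273.5° = -0.38358, so δ = -22.556°.
At local noon the hour angle is zero, so the zenith angle equals |φ − δ| = |+26.5° − (-22.556°)| = 49.056°.
Elevation = 90° − 49.056° = 40.9°.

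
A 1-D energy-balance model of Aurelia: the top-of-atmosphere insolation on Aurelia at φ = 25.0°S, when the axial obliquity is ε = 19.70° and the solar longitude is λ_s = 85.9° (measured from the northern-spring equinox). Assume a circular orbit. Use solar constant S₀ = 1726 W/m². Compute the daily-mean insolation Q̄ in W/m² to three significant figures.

Q̄ ≈ 353 W/m²

Solar declination: sin δ = sin ε · sin λ_s = sin 19.70° × sin 85.9° = 0.33623, so δ = +19.648°.
cos H₀ = −tan(-25.0°) tan(+19.648°) = 0.1665, H₀ = 1.4035 rad.
Bracket: H₀ sin φ sin δ + cos φ cos δ sin H₀ = 1.4035×-0.42262×0.33623 + 0.90631×0.94178×0.98604 = -0.199434 + 0.841629 = 0.642195.
Q̄ = (S₀/π) × [bracket] = (1726/π) × 0.642195 = 352.8 W/m².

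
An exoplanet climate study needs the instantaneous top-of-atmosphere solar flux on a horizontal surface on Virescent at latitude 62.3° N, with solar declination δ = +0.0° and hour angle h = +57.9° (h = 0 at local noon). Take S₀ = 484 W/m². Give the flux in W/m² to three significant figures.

120 W/m²

cos θ_z = sin φ sin δ + cos φ cos δ cos h = 0.000000 + 0.247016 = 0.247016.
Flux = S₀ · cos θ_z = 484 × 0.247016 = 119.6 W/m².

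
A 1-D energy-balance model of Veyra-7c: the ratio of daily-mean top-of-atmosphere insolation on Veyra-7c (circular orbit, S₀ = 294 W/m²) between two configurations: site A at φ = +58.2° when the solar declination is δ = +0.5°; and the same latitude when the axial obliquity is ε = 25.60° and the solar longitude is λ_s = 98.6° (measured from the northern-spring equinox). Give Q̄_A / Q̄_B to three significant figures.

— Configuration A (φ=+58.2°):
cos H₀ = −tan(+58.2°) tan(+0.500°) = -0.0141, H₀ = 1.5849 rad.
Bracket: H₀ sin φ sin δ + cos φ cos δ sin H₀ = 1.5849×0.84989×0.00873 + 0.52696×0.99996×0.99990 = 0.011759 + 0.526886 = 0.538645.
Q̄ = (S₀/π) × [bracket] = (294/π) × 0.538645 = 50.408 W/m².
— Configuration B (φ=+58.2°):
Solar declination: sin δ = sin ε · sin λ_s = sin 25.60° × sin 98.6° = 0.42723, so δ = +25.292°.
cos H₀ = −tan(+58.2°) tan(+25.292°) = -0.7621, H₀ = 2.4373 rad.
Bracket: H₀ sin φ sin δ + cos φ cos δ sin H₀ = 2.4373×0.84989×0.42723 + 0.52696×0.90414×0.64746 = 0.884980 + 0.308479 = 1.193459.
Q̄ = (S₀/π) × [bracket] = (294/π) × 1.193459 = 111.69 W/m².
Ratio Q̄_A / Q̄_B = 50.408 / 111.69 = 0.4513.

Q̄_A / Q̄_B ≈ 0.451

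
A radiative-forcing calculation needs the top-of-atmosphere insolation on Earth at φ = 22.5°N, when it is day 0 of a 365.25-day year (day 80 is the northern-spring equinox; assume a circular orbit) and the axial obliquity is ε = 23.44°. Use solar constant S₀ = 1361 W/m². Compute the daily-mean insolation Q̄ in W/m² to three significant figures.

Q̄ ≈ 273 W/m²

Solar longitude: λ_s = 360° × (0 − 80)/365.25 = -78.850°, i.e. -78.850° + 360° = 281.150°.
sin δ = sin 23.44° × sin 281.150° = -0.39028, so δ = -22.972°.
cos H₀ = −tan(+22.5°) tan(-22.972°) = 0.1756, H₀ = 1.3943 rad.
Bracket: H₀ sin φ sin δ + cos φ cos δ sin H₀ = 1.3943×0.38268×-0.39028 + 0.92388×0.92070×0.98446 = -0.208242 + 0.837398 = 0.629156.
Q̄ = (S₀/π) × [bracket] = (1361/π) × 0.629156 = 272.6 W/m².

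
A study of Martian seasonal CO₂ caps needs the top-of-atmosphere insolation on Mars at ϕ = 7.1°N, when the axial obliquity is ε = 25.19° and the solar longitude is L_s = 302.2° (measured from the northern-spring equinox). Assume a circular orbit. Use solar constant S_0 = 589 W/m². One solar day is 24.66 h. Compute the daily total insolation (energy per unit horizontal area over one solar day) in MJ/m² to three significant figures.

14.3 MJ/m²

Solar declination: sin δ = sin ε · sin L_s = sin 25.19° × sin 302.2° = -0.36016, so δ = -21.110°.
cos h₀ = −tan(+7.1°) tan(-21.110°) = 0.0481, h₀ = 1.5227 rad.
Bracket: h₀ sin ϕ sin δ + cos ϕ cos δ sin h₀ = 1.5227×0.12360×-0.36016 + 0.99233×0.93289×0.99884 = -0.067784 + 0.924661 = 0.856877.
Q̄ = (S_0/π) × [bracket] = (589/π) × 0.856877 = 160.65 W/m².
Daily total = Q̄ × 24.66 h × 3600 s/h = 160.65 × 24.66 × 3600 / 10⁶ = 14.26 MJ/m².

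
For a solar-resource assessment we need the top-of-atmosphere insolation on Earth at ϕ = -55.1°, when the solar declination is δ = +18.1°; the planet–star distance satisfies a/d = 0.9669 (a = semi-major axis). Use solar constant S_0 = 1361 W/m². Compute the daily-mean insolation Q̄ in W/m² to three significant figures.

cos h₀ = −tan(-55.1°) tan(+18.100°) = 0.4685, h₀ = 1.0832 rad.
Bracket: h₀ sin ϕ sin δ + cos ϕ cos δ sin h₀ = 1.0832×-0.82015×0.31068 + 0.57215×0.95052×0.88345 = -0.276004 + 0.480455 = 0.204451.
Inverse-square distance factor (a/d)² = 0.9669² = 0.934896.
Q̄ = (S_0/π) × 0.934896 × [bracket] = (1361/π) × 0.934896 × 0.204451 = 82.81 W/m².

Q̄ ≈ 82.8 W/m²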